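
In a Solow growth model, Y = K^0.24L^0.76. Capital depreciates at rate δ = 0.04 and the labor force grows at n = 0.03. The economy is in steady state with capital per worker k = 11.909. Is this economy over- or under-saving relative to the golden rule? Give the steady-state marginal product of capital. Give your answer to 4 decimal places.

over-saving; MPK ≈ 0.0365

The effective depreciation rate is n + δ = 0.03 + 0.04 = 0.07.
MPK = 0.24·k^(0.24−1) = 0.24·11.909^(-0.76) ≈ 0.0365.
MPK < 0.07, so the economy is dynamically inefficient (over-saving).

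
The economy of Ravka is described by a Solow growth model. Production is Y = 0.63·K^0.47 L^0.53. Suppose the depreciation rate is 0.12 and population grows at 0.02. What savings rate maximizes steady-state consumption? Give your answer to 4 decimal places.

n + δ = 0.02 + 0.12 = 0.14.
At the golden rule MPK = n+δ, and in any Cobb-Douglas steady state s = (n+δ)·k/y = MPK·k/y = capital's share 0.47.

s_gold = 0.4700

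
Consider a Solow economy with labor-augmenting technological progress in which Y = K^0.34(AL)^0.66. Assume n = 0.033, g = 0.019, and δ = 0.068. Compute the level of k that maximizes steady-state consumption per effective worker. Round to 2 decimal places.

n + g + δ = 0.033 + 0.019 + 0.068 = 0.12.
At the golden rule the marginal product of capital equals n+g+δ: 0.34·k^(0.34−1) = 0.12. Solving, k_gold = (0.34/0.12)^(1/0.66) ≈ 4.8451.

k_gold ≈ 4.85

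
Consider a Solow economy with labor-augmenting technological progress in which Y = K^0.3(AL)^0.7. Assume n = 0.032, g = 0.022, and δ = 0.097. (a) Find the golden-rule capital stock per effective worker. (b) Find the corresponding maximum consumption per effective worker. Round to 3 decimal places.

(a) k_gold ≈ 2.666; (b) c_gold ≈ 0.939

Capital per effective worker breaks even when investment replaces (n + g + δ)·k; here n + g + δ = 0.151.
At the golden rule the marginal product of capital equals n+g+δ: 0.3·k^(0.3−1) = 0.151. Solving, k_gold = (0.3/0.151)^(1/0.7) ≈ 2.6664.
y_gold = 2.6664^0.3 ≈ 1.3421; c_gold = y_gold − 0.151·k_gold ≈ 0.9395.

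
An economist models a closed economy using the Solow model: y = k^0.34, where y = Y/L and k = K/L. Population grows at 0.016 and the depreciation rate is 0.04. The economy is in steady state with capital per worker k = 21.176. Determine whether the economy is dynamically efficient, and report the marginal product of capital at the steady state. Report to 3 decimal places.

n + δ = 0.016 + 0.04 = 0.056.
MPK = 0.34·k^(0.34−1) = 0.34·21.176^(-0.66) ≈ 0.0453.
MPK < 0.056, so the economy is dynamically inefficient (over-saving).

dynamically inefficient; MPK ≈ 0.045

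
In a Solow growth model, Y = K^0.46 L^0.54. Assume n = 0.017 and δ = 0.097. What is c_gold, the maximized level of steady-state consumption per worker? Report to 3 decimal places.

Capital per worker breaks even when investment replaces (n + δ)·k; here n + δ = 0.114.
Golden rule sets MPK = n+δ: 0.46·k^(0.46−1) = 0.114, so k_gold = (0.46/0.114)^(1/0.54) ≈ 13.2419.
y_gold = 13.2419^0.46 ≈ 3.2817.
c_gold = y_gold − (n+δ)·k_gold = 3.2817 − 0.114·13.2419 ≈ 1.7721.

c_gold ≈ 1.772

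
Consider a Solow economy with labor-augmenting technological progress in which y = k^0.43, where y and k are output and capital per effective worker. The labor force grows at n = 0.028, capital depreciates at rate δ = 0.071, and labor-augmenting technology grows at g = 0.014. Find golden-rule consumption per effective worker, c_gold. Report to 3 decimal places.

c_gold ≈ 1.562

Capital per effective worker breaks even when investment replaces (n + g + δ)·k; here n + g + δ = 0.113.
Setting f'(k) = n+g+δ gives 0.43·k^(0.43−1) = 0.113, hence k_gold = (0.43/0.113)^(1/0.57) ≈ 10.4286.
y_gold = 10.4286^0.43 ≈ 2.7406.
c_gold = y_gold − (n+g+δ)·k_gold = 2.7406 − 0.113·10.4286 ≈ 1.5621.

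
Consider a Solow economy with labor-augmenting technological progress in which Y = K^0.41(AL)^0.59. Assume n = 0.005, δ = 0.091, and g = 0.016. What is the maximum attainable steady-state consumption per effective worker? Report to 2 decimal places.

c_gold ≈ 1.45

Break-even investment rate: n + g + δ = 0.005 + 0.016 + 0.091 = 0.112.
Golden rule sets MPK = n+g+δ: 0.41·k^(0.41−1) = 0.112, so k_gold = (0.41/0.112)^(1/0.59) ≈ 9.0198.
y_gold = 9.0198^0.41 ≈ 2.4639.
c_gold = y_gold − (n+g+δ)·k_gold = 2.4639 − 0.112·9.0198 ≈ 1.4537.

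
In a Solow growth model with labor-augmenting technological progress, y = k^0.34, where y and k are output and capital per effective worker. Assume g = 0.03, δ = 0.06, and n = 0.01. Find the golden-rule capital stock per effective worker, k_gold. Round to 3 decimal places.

Break-even investment rate: n + g + δ = 0.01 + 0.03 + 0.06 = 0.1.
Golden rule sets MPK = n+g+δ: 0.34·k^(0.34−1) = 0.1, so k_gold = (0.34/0.1)^(1/0.66) ≈ 6.3866.

k_gold ≈ 6.387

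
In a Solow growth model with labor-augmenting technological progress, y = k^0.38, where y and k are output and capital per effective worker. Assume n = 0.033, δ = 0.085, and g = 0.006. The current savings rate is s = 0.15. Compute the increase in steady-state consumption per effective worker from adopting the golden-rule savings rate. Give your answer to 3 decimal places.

The effective depreciation rate is n + g + δ = 0.033 + 0.006 + 0.085 = 0.124.
Current steady state (s = 0.15): k* = (0.15/0.124)^(1/0.62) ≈ 1.3594, y* = 1.3594^0.38 ≈ 1.1237, c* = (1−0.15)·1.1237 ≈ 0.9552.
At the golden rule the marginal product of capital equals n+g+δ: 0.38·k^(0.38−1) = 0.124. Solving, k_gold = (0.38/0.124)^(1/0.62) ≈ 6.0877.
y_gold = 6.0877^0.38 ≈ 1.9865, c_gold = y_gold − 0.124·k_gold ≈ 1.2316.
Gain: Δc = 1.2316 − 0.9552 ≈ 0.2765.

Δc ≈ 0.276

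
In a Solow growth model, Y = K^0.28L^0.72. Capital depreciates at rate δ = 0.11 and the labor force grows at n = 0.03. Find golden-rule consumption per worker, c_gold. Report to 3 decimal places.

c_gold ≈ 0.943

Capital per worker breaks even when investment replaces (n + δ)·k; here n + δ = 0.14.
Maximizing c = f(k) − (n+δ)·k gives f'(k) = n+δ, i.e. 0.28·k^(0.28−1) = 0.14, so k_gold = (0.28/0.14)^(1/0.72) ≈ 2.6188.
y_gold = 2.6188^0.28 ≈ 1.3094.
c_gold = y_gold − (n+δ)·k_gold = 1.3094 − 0.14·2.6188 ≈ 0.9428.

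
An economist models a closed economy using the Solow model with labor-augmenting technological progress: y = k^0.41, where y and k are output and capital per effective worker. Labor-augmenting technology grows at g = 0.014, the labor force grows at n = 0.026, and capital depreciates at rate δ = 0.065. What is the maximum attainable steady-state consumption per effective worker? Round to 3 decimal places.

The effective depreciation rate is n + g + δ = 0.026 + 0.014 + 0.065 = 0.105.
Golden rule sets MPK = n+g+δ: 0.41·k^(0.41−1) = 0.105, so k_gold = (0.41/0.105)^(1/0.59) ≈ 10.0624.
y_gold = 10.0624^0.41 ≈ 2.5770.
c_gold = y_gold − (n+g+δ)·k_gold = 2.5770 − 0.105·10.0624 ≈ 1.5204.

c_gold ≈ 1.520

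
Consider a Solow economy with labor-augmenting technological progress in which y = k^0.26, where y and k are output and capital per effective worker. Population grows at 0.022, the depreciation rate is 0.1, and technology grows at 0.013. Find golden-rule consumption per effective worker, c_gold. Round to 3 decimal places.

n + g + δ = 0.022 + 0.013 + 0.1 = 0.135.
At the golden rule the marginal product of capital equals n+g+δ: 0.26·k^(0.26−1) = 0.135. Solving, k_gold = (0.26/0.135)^(1/0.74) ≈ 2.4246.
y_gold = 2.4246^0.26 ≈ 1.2590.
c_gold = y_gold − (n+g+δ)·k_gold = 1.2590 − 0.135·2.4246 ≈ 0.9316.

c_gold ≈ 0.932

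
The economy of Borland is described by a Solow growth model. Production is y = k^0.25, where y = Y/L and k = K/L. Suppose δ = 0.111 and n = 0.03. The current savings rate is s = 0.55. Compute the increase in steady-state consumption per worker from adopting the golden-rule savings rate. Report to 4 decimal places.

Δc ≈ 0.1994

Break-even investment rate: n + δ = 0.03 + 0.111 = 0.141.
Current steady state (s = 0.55): k* = (0.55/0.141)^(1/0.75) ≈ 6.1403, y* = 6.1403^0.25 ≈ 1.5742, c* = (1−0.55)·1.5742 ≈ 0.7084.
Setting f'(k) = n+δ gives 0.25·k^(0.25−1) = 0.141, hence k_gold = (0.25/0.141)^(1/0.75) ≈ 2.1460.
y_gold = 2.1460^0.25 ≈ 1.2103, c_gold = y_gold − 0.141·k_gold ≈ 0.9078.
Gain: Δc = 0.9078 − 0.7084 ≈ 0.1994.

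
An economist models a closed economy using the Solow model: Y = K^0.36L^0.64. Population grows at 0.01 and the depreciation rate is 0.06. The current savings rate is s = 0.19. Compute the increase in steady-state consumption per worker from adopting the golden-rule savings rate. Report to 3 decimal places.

The effective depreciation rate is n + δ = 0.01 + 0.06 = 0.07.
Current steady state (s = 0.19): k* = (0.19/0.07)^(1/0.64) ≈ 4.7598, y* = 4.7598^0.36 ≈ 1.7536, c* = (1−0.19)·1.7536 ≈ 1.4204.
At the golden rule the marginal product of capital equals n+δ: 0.36·k^(0.36−1) = 0.07. Solving, k_gold = (0.36/0.07)^(1/0.64) ≈ 12.9198.
y_gold = 12.9198^0.36 ≈ 2.5122, c_gold = y_gold − 0.07·k_gold ≈ 1.6078.
Gain: Δc = 1.6078 − 1.4204 ≈ 0.1874.

Δc ≈ 0.187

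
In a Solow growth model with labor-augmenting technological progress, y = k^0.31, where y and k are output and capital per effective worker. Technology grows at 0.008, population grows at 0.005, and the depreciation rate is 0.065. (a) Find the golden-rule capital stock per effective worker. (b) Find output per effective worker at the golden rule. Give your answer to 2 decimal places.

(a) k_gold ≈ 7.39; (b) y_gold ≈ 1.86

Capital per effective worker breaks even when investment replaces (n + g + δ)·k; here n + g + δ = 0.078.
Golden rule sets MPK = n+g+δ: 0.31·k^(0.31−1) = 0.078, so k_gold = (0.31/0.078)^(1/0.69) ≈ 7.3876.
y_gold = 7.3876^0.31 ≈ 1.8588.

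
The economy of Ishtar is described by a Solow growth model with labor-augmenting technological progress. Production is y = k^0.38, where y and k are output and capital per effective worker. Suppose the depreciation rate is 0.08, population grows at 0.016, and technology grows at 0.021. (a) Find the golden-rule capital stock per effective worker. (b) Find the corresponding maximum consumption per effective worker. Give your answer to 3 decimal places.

Break-even investment rate: n + g + δ = 0.016 + 0.021 + 0.08 = 0.117.
Golden rule sets MPK = n+g+δ: 0.38·k^(0.38−1) = 0.117, so k_gold = (0.38/0.117)^(1/0.62) ≈ 6.6859.
y_gold = 6.6859^0.38 ≈ 2.0585; c_gold = y_gold − 0.117·k_gold ≈ 1.2763.

(a) k_gold ≈ 6.686; (b) c_gold ≈ 1.276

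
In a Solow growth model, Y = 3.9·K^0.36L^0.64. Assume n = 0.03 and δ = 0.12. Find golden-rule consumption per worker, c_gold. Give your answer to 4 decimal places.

c_gold ≈ 8.7819

n + δ = 0.03 + 0.12 = 0.15.
At the golden rule the marginal product of capital equals n+δ: 0.36·3.9·k^(0.36−1) = 0.15. Solving, k_gold = (0.36·3.9/0.15)^(1/0.64) ≈ 32.9320.
y_gold = 3.9·32.9320^0.36 ≈ 13.7217.
c_gold = y_gold − (n+δ)·k_gold = 13.7217 − 0.15·32.9320 ≈ 8.7819.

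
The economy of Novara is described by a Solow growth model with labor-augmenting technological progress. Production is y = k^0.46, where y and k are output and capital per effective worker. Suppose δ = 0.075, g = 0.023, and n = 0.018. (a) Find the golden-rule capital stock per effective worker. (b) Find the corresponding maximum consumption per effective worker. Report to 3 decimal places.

(a) k_gold ≈ 12.822; (b) c_gold ≈ 1.746

n + g + δ = 0.018 + 0.023 + 0.075 = 0.116.
Maximizing c = f(k) − (n+g+δ)·k gives f'(k) = n+g+δ, i.e. 0.46·k^(0.46−1) = 0.116, so k_gold = (0.46/0.116)^(1/0.54) ≈ 12.8222.
y_gold = 12.8222^0.46 ≈ 3.2334; c_gold = y_gold − 0.116·k_gold ≈ 1.7460.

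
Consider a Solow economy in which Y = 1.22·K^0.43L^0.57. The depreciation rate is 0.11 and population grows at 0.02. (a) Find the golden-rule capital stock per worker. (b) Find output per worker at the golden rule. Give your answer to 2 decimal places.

Capital per worker breaks even when investment replaces (n + δ)·k; here n + δ = 0.13.
Maximizing c = f(k) − (n+δ)·k gives f'(k) = n+δ, i.e. 0.43·1.22·k^(0.43−1) = 0.13, so k_gold = (0.43·1.22/0.13)^(1/0.57) ≈ 11.5600.
y_gold = 1.22·11.5600^0.43 ≈ 3.4949.

(a) k_gold ≈ 11.56; (b) y_gold ≈ 3.49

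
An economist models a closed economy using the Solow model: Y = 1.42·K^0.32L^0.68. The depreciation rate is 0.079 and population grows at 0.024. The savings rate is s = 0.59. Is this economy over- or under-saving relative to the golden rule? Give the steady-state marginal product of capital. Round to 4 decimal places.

over-saving; MPK ≈ 0.0559

The effective depreciation rate is n + δ = 0.024 + 0.079 = 0.103.
Steady-state k*: s·A·k^0.32 = 0.103·k gives k* = (0.59·1.42/0.103)^(1/0.68) ≈ 21.8113.
MPK = 0.32·1.42·21.8113^(-0.68) ≈ 0.0559.
MPK < n+δ = 0.103, so the economy is dynamically inefficient (over-saving).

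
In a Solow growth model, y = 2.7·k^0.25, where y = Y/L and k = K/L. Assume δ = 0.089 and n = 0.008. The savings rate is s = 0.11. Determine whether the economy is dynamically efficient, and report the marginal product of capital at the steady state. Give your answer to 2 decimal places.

The effective depreciation rate is n + δ = 0.008 + 0.089 = 0.097.
Steady-state k*: s·A·k^0.25 = 0.097·k gives k* = (0.11·2.7/0.097)^(1/0.75) ≈ 4.4461.
MPK = 0.25·2.7·4.4461^(-0.75) ≈ 0.2205.
MPK > n+δ = 0.097, so the economy is dynamically efficient (under-saving).

dynamically efficient; MPK ≈ 0.22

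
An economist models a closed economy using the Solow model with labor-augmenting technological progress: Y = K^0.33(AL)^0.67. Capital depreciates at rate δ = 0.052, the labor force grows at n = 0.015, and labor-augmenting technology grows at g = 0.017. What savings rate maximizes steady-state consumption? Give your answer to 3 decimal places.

s_gold = 0.330

Capital per effective worker breaks even when investment replaces (n + g + δ)·k; here n + g + δ = 0.084.
At the golden rule MPK = n+g+δ, and in any Cobb-Douglas steady state s = (n+g+δ)·k/y = MPK·k/y = capital's share 0.33.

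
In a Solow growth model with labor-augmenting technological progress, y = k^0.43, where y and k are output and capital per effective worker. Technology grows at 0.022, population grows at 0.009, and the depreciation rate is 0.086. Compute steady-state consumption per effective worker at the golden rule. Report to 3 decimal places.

n + g + δ = 0.009 + 0.022 + 0.086 = 0.117.
Golden rule sets MPK = n+g+δ: 0.43·k^(0.43−1) = 0.117, so k_gold = (0.43/0.117)^(1/0.57) ≈ 9.8112.
y_gold = 9.8112^0.43 ≈ 2.6696.
c_gold = y_gold − (n+g+δ)·k_gold = 2.6696 − 0.117·9.8112 ≈ 1.5217.

c_gold ≈ 1.522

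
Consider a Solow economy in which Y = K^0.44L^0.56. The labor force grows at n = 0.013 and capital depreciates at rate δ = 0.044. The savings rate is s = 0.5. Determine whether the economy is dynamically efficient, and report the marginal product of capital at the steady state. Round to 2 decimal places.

Capital per worker breaks even when investment replaces (n + δ)·k; here n + δ = 0.057.
Steady-state k*: s·k^0.44 = 0.057·k gives k* = (0.5/0.057)^(1/0.56) ≈ 48.3168.
MPK = 0.44·48.3168^(-0.56) ≈ 0.0502.
MPK < n+δ = 0.057, so the economy is dynamically inefficient (over-saving).

dynamically inefficient; MPK ≈ 0.05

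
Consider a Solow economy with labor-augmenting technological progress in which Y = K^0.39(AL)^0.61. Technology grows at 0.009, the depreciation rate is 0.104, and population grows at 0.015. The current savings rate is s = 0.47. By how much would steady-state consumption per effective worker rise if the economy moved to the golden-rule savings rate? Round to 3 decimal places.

Δc ≈ 0.026

n + g + δ = 0.015 + 0.009 + 0.104 = 0.128.
Current steady state (s = 0.47): k* = (0.47/0.128)^(1/0.61) ≈ 8.4342, y* = 8.4342^0.39 ≈ 2.2970, c* = (1−0.47)·2.2970 ≈ 1.2174.
Maximizing c = f(k) − (n+g+δ)·k gives f'(k) = n+g+δ, i.e. 0.39·k^(0.39−1) = 0.128, so k_gold = (0.39/0.128)^(1/0.61) ≈ 6.2116.
y_gold = 6.2116^0.39 ≈ 2.0387, c_gold = y_gold − 0.128·k_gold ≈ 1.2436.
Gain: Δc = 1.2436 − 1.2174 ≈ 0.0262.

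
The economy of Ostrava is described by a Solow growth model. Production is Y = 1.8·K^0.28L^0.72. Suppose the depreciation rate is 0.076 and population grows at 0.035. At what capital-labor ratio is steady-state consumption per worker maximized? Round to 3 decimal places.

Capital per worker breaks even when investment replaces (n + δ)·k; here n + δ = 0.111.
Maximizing c = f(k) − (n+δ)·k gives f'(k) = n+δ, i.e. 0.28·1.8·k^(0.28−1) = 0.111, so k_gold = (0.28·1.8/0.111)^(1/0.72) ≈ 8.1780.

k_gold ≈ 8.178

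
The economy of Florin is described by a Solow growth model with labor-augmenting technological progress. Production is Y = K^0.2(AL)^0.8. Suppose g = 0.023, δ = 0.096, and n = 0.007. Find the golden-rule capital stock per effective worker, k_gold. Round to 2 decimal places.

k_gold ≈ 1.78

Capital per effective worker breaks even when investment replaces (n + g + δ)·k; here n + g + δ = 0.126.
Maximizing c = f(k) − (n+g+δ)·k gives f'(k) = n+g+δ, i.e. 0.2·k^(0.2−1) = 0.126, so k_gold = (0.2/0.126)^(1/0.8) ≈ 1.7817.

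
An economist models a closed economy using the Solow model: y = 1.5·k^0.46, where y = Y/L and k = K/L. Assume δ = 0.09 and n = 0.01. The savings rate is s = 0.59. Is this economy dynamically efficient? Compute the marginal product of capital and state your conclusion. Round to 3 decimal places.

Capital per worker breaks even when investment replaces (n + δ)·k; here n + δ = 0.1.
Steady-state k*: s·A·k^0.46 = 0.1·k gives k* = (0.59·1.5/0.1)^(1/0.54) ≈ 56.7020.
MPK = 0.46·1.5·56.7020^(-0.54) ≈ 0.0780.
MPK < n+δ = 0.1, so the economy is dynamically inefficient (over-saving).

dynamically inefficient; MPK ≈ 0.078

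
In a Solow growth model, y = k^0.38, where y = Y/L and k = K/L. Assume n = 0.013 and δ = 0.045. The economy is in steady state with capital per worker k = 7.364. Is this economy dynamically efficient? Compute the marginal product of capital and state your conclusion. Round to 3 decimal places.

Break-even investment rate: n + δ = 0.013 + 0.045 = 0.058.
MPK = 0.38·k^(0.38−1) = 0.38·7.364^(-0.62) ≈ 0.1102.
MPK > 0.058, so the economy is dynamically efficient (under-saving).

dynamically efficient; MPK ≈ 0.110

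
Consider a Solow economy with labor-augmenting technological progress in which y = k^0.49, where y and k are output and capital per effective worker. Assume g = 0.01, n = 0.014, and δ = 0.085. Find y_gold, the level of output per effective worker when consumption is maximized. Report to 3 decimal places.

y_gold ≈ 4.238

The effective depreciation rate is n + g + δ = 0.014 + 0.01 + 0.085 = 0.109.
Setting f'(k) = n+g+δ gives 0.49·k^(0.49−1) = 0.109, hence k_gold = (0.49/0.109)^(1/0.51) ≈ 19.0520.
Output: y_gold = k_gold^0.49 = 19.0520^0.49 ≈ 4.2381.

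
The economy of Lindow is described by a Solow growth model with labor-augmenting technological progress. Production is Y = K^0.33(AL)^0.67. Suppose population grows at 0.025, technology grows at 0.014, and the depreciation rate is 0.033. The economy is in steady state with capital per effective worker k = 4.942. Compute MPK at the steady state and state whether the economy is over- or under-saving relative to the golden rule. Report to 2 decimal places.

under-saving; MPK ≈ 0.11

Capital per effective worker breaks even when investment replaces (n + g + δ)·k; here n + g + δ = 0.072.
MPK = 0.33·k^(0.33−1) = 0.33·4.942^(-0.67) ≈ 0.1131.
MPK > 0.072, so the economy is dynamically efficient (under-saving).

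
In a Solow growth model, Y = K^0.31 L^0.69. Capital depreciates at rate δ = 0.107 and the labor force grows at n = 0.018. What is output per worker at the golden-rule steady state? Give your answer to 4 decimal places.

n + δ = 0.018 + 0.107 = 0.125.
Maximizing c = f(k) − (n+δ)·k gives f'(k) = n+δ, i.e. 0.31·k^(0.31−1) = 0.125, so k_gold = (0.31/0.125)^(1/0.69) ≈ 3.7297.
Output: y_gold = k_gold^0.31 = 3.7297^0.31 ≈ 1.5039.

y_gold ≈ 1.5039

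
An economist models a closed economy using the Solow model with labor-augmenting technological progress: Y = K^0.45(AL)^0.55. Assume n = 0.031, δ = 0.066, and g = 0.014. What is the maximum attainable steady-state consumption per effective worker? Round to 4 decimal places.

c_gold ≈ 1.7287

The effective depreciation rate is n + g + δ = 0.031 + 0.014 + 0.066 = 0.111.
Maximizing c = f(k) − (n+g+δ)·k gives f'(k) = n+g+δ, i.e. 0.45·k^(0.45−1) = 0.111, so k_gold = (0.45/0.111)^(1/0.55) ≈ 12.7425.
y_gold = 12.7425^0.45 ≈ 3.1431.
c_gold = y_gold − (n+g+δ)·k_gold = 3.1431 − 0.111·12.7425 ≈ 1.7287.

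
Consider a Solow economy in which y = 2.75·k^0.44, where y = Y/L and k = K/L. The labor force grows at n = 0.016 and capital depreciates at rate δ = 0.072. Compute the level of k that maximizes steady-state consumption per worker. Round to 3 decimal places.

n + δ = 0.016 + 0.072 = 0.088.
Setting f'(k) = n+δ gives 0.44·2.75·k^(0.44−1) = 0.088, hence k_gold = (0.44·2.75/0.088)^(1/0.56) ≈ 107.8160.

k_gold ≈ 107.816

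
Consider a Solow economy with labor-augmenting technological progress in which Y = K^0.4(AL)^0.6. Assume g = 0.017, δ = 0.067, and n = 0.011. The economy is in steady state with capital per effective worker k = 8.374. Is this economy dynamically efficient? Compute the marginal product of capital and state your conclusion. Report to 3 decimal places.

Capital per effective worker breaks even when investment replaces (n + g + δ)·k; here n + g + δ = 0.095.
MPK = 0.4·k^(0.4−1) = 0.4·8.374^(-0.6) ≈ 0.1118.
MPK > 0.095, so the economy is dynamically efficient (under-saving).

dynamically efficient; MPK ≈ 0.112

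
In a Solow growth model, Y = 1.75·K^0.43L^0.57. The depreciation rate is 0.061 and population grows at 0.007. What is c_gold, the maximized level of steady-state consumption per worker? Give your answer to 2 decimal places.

c_gold ≈ 6.12

n + δ = 0.007 + 0.061 = 0.068.
Setting f'(k) = n+δ gives 0.43·1.75·k^(0.43−1) = 0.068, hence k_gold = (0.43·1.75/0.068)^(1/0.57) ≈ 67.8539.
y_gold = 1.75·67.8539^0.43 ≈ 10.7304.
c_gold = y_gold − (n+δ)·k_gold = 10.7304 − 0.068·67.8539 ≈ 6.1163.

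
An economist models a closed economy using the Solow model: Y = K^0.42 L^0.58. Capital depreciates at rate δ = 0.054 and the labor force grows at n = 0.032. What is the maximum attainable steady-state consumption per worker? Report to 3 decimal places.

The effective depreciation rate is n + δ = 0.032 + 0.054 = 0.086.
Maximizing c = f(k) − (n+δ)·k gives f'(k) = n+δ, i.e. 0.42·k^(0.42−1) = 0.086, so k_gold = (0.42/0.086)^(1/0.58) ≈ 15.3993.
y_gold = 15.3993^0.42 ≈ 3.1532.
c_gold = y_gold − (n+δ)·k_gold = 3.1532 − 0.086·15.3993 ≈ 1.8289.

c_gold ≈ 1.829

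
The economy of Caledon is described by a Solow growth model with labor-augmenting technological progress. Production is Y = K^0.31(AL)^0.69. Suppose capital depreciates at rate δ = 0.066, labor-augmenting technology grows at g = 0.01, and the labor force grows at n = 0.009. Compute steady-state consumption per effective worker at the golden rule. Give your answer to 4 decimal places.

Break-even investment rate: n + g + δ = 0.009 + 0.01 + 0.066 = 0.085.
At the golden rule the marginal product of capital equals n+g+δ: 0.31·k^(0.31−1) = 0.085. Solving, k_gold = (0.31/0.085)^(1/0.69) ≈ 6.5224.
y_gold = 6.5224^0.31 ≈ 1.7884.
c_gold = y_gold − (n+g+δ)·k_gold = 1.7884 − 0.085·6.5224 ≈ 1.2340.

c_gold ≈ 1.2340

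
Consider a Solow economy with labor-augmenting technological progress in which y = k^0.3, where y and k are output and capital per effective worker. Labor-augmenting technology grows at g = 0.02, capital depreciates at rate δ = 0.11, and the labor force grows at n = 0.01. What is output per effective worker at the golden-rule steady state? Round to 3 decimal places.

y_gold ≈ 1.386

n + g + δ = 0.01 + 0.02 + 0.11 = 0.14.
Setting f'(k) = n+g+δ gives 0.3·k^(0.3−1) = 0.14, hence k_gold = (0.3/0.14)^(1/0.7) ≈ 2.9706.
Output: y_gold = k_gold^0.3 = 2.9706^0.3 ≈ 1.3863.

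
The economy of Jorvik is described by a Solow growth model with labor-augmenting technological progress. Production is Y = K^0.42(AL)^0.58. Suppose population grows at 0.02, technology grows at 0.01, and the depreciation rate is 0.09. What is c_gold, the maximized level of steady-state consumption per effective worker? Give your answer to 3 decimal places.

The effective depreciation rate is n + g + δ = 0.02 + 0.01 + 0.09 = 0.12.
At the golden rule the marginal product of capital equals n+g+δ: 0.42·k^(0.42−1) = 0.12. Solving, k_gold = (0.42/0.12)^(1/0.58) ≈ 8.6706.
y_gold = 8.6706^0.42 ≈ 2.4773.
c_gold = y_gold − (n+g+δ)·k_gold = 2.4773 − 0.12·8.6706 ≈ 1.4368.

c_gold ≈ 1.437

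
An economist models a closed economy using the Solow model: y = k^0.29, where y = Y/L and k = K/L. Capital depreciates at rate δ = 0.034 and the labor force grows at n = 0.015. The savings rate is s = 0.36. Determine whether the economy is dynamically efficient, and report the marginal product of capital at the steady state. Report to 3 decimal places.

The effective depreciation rate is n + δ = 0.015 + 0.034 = 0.049.
Steady-state k*: s·k^0.29 = 0.049·k gives k* = (0.36/0.049)^(1/0.71) ≈ 16.5908.
MPK = 0.29·16.5908^(-0.71) ≈ 0.0395.
MPK < n+δ = 0.049, so the economy is dynamically inefficient (over-saving).

dynamically inefficient; MPK ≈ 0.039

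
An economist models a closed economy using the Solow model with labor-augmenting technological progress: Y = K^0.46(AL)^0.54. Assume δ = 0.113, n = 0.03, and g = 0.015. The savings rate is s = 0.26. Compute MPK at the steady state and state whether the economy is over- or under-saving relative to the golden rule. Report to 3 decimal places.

n + g + δ = 0.03 + 0.015 + 0.113 = 0.158.
Steady-state k*: s·k^0.46 = 0.158·k gives k* = (0.26/0.158)^(1/0.54) ≈ 2.5153.
MPK = 0.46·2.5153^(-0.54) ≈ 0.2795.
MPK > n+g+δ = 0.158, so the economy is dynamically efficient (under-saving).

under-saving; MPK ≈ 0.280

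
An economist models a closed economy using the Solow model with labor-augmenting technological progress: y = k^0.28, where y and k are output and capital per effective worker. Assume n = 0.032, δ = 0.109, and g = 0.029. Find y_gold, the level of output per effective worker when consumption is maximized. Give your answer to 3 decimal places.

Break-even investment rate: n + g + δ = 0.032 + 0.029 + 0.109 = 0.17.
Setting f'(k) = n+g+δ gives 0.28·k^(0.28−1) = 0.17, hence k_gold = (0.28/0.17)^(1/0.72) ≈ 1.9998.
Output: y_gold = k_gold^0.28 = 1.9998^0.28 ≈ 1.2142.

y_gold ≈ 1.214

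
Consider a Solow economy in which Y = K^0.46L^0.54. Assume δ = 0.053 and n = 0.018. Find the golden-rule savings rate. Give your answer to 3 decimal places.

Capital per worker breaks even when investment replaces (n + δ)·k; here n + δ = 0.071.
At the golden rule MPK = n+δ, and in any Cobb-Douglas steady state s = (n+δ)·k/y = MPK·k/y = capital's share 0.46.

s_gold = 0.460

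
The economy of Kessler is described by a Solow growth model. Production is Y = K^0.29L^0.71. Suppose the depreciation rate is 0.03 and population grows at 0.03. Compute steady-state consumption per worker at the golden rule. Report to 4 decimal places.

c_gold ≈ 1.3513

Capital per worker breaks even when investment replaces (n + δ)·k; here n + δ = 0.06.
Golden rule sets MPK = n+δ: 0.29·k^(0.29−1) = 0.06, so k_gold = (0.29/0.06)^(1/0.71) ≈ 9.1987.
y_gold = 9.1987^0.29 ≈ 1.9032.
c_gold = y_gold − (n+δ)·k_gold = 1.9032 − 0.06·9.1987 ≈ 1.3513.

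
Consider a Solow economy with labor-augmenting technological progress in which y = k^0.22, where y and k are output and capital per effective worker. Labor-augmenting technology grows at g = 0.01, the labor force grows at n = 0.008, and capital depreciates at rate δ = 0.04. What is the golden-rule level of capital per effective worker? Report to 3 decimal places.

The effective depreciation rate is n + g + δ = 0.008 + 0.01 + 0.04 = 0.058.
Golden rule sets MPK = n+g+δ: 0.22·k^(0.22−1) = 0.058, so k_gold = (0.22/0.058)^(1/0.78) ≈ 5.5246.

k_gold ≈ 5.525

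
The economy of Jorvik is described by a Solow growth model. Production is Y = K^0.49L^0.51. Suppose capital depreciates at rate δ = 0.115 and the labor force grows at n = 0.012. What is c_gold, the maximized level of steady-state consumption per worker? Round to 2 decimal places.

c_gold ≈ 1.87

n + δ = 0.012 + 0.115 = 0.127.
Maximizing c = f(k) − (n+δ)·k gives f'(k) = n+δ, i.e. 0.49·k^(0.49−1) = 0.127, so k_gold = (0.49/0.127)^(1/0.51) ≈ 14.1185.
y_gold = 14.1185^0.49 ≈ 3.6593.
c_gold = y_gold − (n+δ)·k_gold = 3.6593 − 0.127·14.1185 ≈ 1.8662.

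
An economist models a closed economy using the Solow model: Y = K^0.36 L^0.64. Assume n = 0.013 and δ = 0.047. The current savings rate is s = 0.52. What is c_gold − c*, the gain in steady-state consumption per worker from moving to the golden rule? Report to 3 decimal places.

Break-even investment rate: n + δ = 0.013 + 0.047 = 0.06.
Current steady state (s = 0.52): k* = (0.52/0.06)^(1/0.64) ≈ 29.2007, y* = 29.2007^0.36 ≈ 3.3693, c* = (1−0.52)·3.3693 ≈ 1.6173.
Setting f'(k) = n+δ gives 0.36·k^(0.36−1) = 0.06, hence k_gold = (0.36/0.06)^(1/0.64) ≈ 16.4385.
y_gold = 16.4385^0.36 ≈ 2.7397, c_gold = y_gold − 0.06·k_gold ≈ 1.7534.
Gain: Δc = 1.7534 − 1.6173 ≈ 0.1362.

Δc ≈ 0.136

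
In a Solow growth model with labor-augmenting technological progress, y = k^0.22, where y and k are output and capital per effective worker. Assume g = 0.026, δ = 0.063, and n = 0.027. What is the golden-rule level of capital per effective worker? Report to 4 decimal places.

Capital per effective worker breaks even when investment replaces (n + g + δ)·k; here n + g + δ = 0.116.
Golden rule sets MPK = n+g+δ: 0.22·k^(0.22−1) = 0.116, so k_gold = (0.22/0.116)^(1/0.78) ≈ 2.2718.

k_gold ≈ 2.2718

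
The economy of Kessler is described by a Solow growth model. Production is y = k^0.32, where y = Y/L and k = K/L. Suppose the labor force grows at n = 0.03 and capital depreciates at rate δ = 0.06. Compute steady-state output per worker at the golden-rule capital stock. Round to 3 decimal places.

n + δ = 0.03 + 0.06 = 0.09.
Maximizing c = f(k) − (n+δ)·k gives f'(k) = n+δ, i.e. 0.32·k^(0.32−1) = 0.09, so k_gold = (0.32/0.09)^(1/0.68) ≈ 6.4589.
Output: y_gold = k_gold^0.32 = 6.4589^0.32 ≈ 1.8166.

y_gold ≈ 1.817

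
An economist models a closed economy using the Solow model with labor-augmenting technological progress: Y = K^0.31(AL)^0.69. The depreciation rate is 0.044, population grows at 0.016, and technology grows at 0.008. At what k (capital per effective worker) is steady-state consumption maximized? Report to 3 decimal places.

The effective depreciation rate is n + g + δ = 0.016 + 0.008 + 0.044 = 0.068.
Golden rule sets MPK = n+g+δ: 0.31·k^(0.31−1) = 0.068, so k_gold = (0.31/0.068)^(1/0.69) ≈ 9.0128.

k_gold ≈ 9.013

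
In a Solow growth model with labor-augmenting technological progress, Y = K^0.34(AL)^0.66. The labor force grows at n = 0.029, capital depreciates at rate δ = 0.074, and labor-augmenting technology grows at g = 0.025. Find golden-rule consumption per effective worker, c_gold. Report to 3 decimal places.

c_gold ≈ 1.092

n + g + δ = 0.029 + 0.025 + 0.074 = 0.128.
Golden rule sets MPK = n+g+δ: 0.34·k^(0.34−1) = 0.128, so k_gold = (0.34/0.128)^(1/0.66) ≈ 4.3937.
y_gold = 4.3937^0.34 ≈ 1.6541.
c_gold = y_gold − (n+g+δ)·k_gold = 1.6541 − 0.128·4.3937 ≈ 1.0917.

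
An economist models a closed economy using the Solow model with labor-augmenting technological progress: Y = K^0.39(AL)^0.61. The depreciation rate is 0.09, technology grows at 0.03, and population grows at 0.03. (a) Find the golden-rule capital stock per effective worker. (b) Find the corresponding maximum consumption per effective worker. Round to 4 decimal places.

(a) k_gold ≈ 4.7894; (b) c_gold ≈ 1.1237

The effective depreciation rate is n + g + δ = 0.03 + 0.03 + 0.09 = 0.15.
Setting f'(k) = n+g+δ gives 0.39·k^(0.39−1) = 0.15, hence k_gold = (0.39/0.15)^(1/0.61) ≈ 4.7894.
y_gold = 4.7894^0.39 ≈ 1.8421; c_gold = y_gold − 0.15·k_gold ≈ 1.1237.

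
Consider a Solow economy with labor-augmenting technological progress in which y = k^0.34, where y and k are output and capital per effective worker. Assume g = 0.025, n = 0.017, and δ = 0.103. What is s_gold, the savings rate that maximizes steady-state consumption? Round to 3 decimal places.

Break-even investment rate: n + g + δ = 0.017 + 0.025 + 0.103 = 0.145.
At the golden rule MPK = n+g+δ, and in any Cobb-Douglas steady state s = (n+g+δ)·k/y = MPK·k/y = capital's share 0.34.

s_gold = 0.340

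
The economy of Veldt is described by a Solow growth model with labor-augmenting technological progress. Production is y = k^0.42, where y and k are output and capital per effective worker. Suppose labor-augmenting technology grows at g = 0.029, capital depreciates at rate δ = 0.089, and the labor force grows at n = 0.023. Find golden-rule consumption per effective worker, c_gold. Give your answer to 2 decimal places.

Capital per effective worker breaks even when investment replaces (n + g + δ)·k; here n + g + δ = 0.141.
Setting f'(k) = n+g+δ gives 0.42·k^(0.42−1) = 0.141, hence k_gold = (0.42/0.141)^(1/0.58) ≈ 6.5659.
y_gold = 6.5659^0.42 ≈ 2.2043.
c_gold = y_gold − (n+g+δ)·k_gold = 2.2043 − 0.141·6.5659 ≈ 1.2785.

c_gold ≈ 1.28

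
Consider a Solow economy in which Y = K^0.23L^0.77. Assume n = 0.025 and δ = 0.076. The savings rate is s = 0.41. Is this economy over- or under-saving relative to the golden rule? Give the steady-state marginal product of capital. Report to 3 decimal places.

Capital per worker breaks even when investment replaces (n + δ)·k; here n + δ = 0.101.
Steady-state k*: s·k^0.23 = 0.101·k gives k* = (0.41/0.101)^(1/0.77) ≈ 6.1689.
MPK = 0.23·6.1689^(-0.77) ≈ 0.0567.
MPK < n+δ = 0.101, so the economy is dynamically inefficient (over-saving).

over-saving; MPK ≈ 0.057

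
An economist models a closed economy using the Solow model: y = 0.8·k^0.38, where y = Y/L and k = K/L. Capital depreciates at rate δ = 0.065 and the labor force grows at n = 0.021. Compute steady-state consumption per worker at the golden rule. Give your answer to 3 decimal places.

c_gold ≈ 1.075

Break-even investment rate: n + δ = 0.021 + 0.065 = 0.086.
Setting f'(k) = n+δ gives 0.38·0.8·k^(0.38−1) = 0.086, hence k_gold = (0.38·0.8/0.086)^(1/0.62) ≈ 7.6644.
y_gold = 0.8·7.6644^0.38 ≈ 1.7346.
c_gold = y_gold − (n+δ)·k_gold = 1.7346 − 0.086·7.6644 ≈ 1.0754.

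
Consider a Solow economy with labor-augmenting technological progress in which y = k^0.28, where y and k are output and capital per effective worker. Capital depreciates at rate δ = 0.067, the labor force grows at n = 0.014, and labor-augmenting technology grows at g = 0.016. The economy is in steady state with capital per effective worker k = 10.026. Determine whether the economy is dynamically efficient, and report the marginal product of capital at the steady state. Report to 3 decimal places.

dynamically inefficient; MPK ≈ 0.053

n + g + δ = 0.014 + 0.016 + 0.067 = 0.097.
MPK = 0.28·k^(0.28−1) = 0.28·10.026^(-0.72) ≈ 0.0533.
MPK < 0.097, so the economy is dynamically inefficient (over-saving).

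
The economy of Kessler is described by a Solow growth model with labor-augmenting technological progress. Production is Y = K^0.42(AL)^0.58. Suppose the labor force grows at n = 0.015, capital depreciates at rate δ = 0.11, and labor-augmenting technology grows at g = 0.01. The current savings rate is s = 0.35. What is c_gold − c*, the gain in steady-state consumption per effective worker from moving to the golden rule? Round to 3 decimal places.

Δc ≈ 0.024

The effective depreciation rate is n + g + δ = 0.015 + 0.01 + 0.11 = 0.135.
Current steady state (s = 0.35): k* = (0.35/0.135)^(1/0.58) ≈ 5.1681, y* = 5.1681^0.42 ≈ 1.9934, c* = (1−0.35)·1.9934 ≈ 1.2957.
At the golden rule the marginal product of capital equals n+g+δ: 0.42·k^(0.42−1) = 0.135. Solving, k_gold = (0.42/0.135)^(1/0.58) ≈ 7.0771.
y_gold = 7.0771^0.42 ≈ 2.2748, c_gold = y_gold − 0.135·k_gold ≈ 1.3194.
Gain: Δc = 1.3194 − 1.2957 ≈ 0.0236.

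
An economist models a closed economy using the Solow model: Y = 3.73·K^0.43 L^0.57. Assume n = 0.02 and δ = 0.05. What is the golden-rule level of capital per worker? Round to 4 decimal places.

n + δ = 0.02 + 0.05 = 0.07.
Golden rule sets MPK = n+δ: 0.43·3.73·k^(0.43−1) = 0.07, so k_gold = (0.43·3.73/0.07)^(1/0.57) ≈ 243.2786.

k_gold ≈ 243.2786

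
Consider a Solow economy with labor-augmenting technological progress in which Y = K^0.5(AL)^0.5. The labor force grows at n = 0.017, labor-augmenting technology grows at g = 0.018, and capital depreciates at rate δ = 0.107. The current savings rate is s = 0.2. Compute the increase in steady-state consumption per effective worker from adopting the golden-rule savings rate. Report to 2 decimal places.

The effective depreciation rate is n + g + δ = 0.017 + 0.018 + 0.107 = 0.142.
Current steady state (s = 0.2): k* = (0.2/0.142)^(1/0.5) ≈ 1.9837, y* = 1.9837^0.5 ≈ 1.4085, c* = (1−0.2)·1.4085 ≈ 1.1268.
Maximizing c = f(k) − (n+g+δ)·k gives f'(k) = n+g+δ, i.e. 0.5·k^(0.5−1) = 0.142, so k_gold = (0.5/0.142)^(1/0.5) ≈ 12.3983.
y_gold = 12.3983^0.5 ≈ 3.5211, c_gold = y_gold − 0.142·k_gold ≈ 1.7606.
Gain: Δc = 1.7606 − 1.1268 ≈ 0.6338.

Δc ≈ 0.63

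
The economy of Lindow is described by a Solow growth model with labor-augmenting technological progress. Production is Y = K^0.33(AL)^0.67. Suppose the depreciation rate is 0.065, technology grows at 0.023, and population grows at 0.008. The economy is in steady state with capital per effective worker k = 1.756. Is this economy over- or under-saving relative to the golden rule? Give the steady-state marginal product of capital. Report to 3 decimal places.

n + g + δ = 0.008 + 0.023 + 0.065 = 0.096.
MPK = 0.33·k^(0.33−1) = 0.33·1.756^(-0.67) ≈ 0.2263.
MPK > 0.096, so the economy is dynamically efficient (under-saving).

under-saving; MPK ≈ 0.226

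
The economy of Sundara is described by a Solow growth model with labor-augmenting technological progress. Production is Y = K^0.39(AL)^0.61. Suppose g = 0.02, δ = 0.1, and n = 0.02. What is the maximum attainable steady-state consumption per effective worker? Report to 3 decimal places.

The effective depreciation rate is n + g + δ = 0.02 + 0.02 + 0.1 = 0.14.
At the golden rule the marginal product of capital equals n+g+δ: 0.39·k^(0.39−1) = 0.14. Solving, k_gold = (0.39/0.14)^(1/0.61) ≈ 5.3630.
y_gold = 5.3630^0.39 ≈ 1.9252.
c_gold = y_gold − (n+g+δ)·k_gold = 1.9252 − 0.14·5.3630 ≈ 1.1743.

c_gold ≈ 1.174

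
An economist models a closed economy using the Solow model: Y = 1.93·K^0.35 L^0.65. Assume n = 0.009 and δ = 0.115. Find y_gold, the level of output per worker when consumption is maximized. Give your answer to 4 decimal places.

y_gold ≈ 4.8081

The effective depreciation rate is n + δ = 0.009 + 0.115 = 0.124.
Golden rule sets MPK = n+δ: 0.35·1.93·k^(0.35−1) = 0.124, so k_gold = (0.35·1.93/0.124)^(1/0.65) ≈ 13.5713.
Output: y_gold = 1.93·k_gold^0.35 = 1.93·13.5713^0.35 ≈ 4.8081.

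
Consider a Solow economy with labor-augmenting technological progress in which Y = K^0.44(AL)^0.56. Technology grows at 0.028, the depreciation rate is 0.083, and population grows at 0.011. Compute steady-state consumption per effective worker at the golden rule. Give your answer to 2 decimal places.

c_gold ≈ 1.53

n + g + δ = 0.011 + 0.028 + 0.083 = 0.122.
Golden rule sets MPK = n+g+δ: 0.44·k^(0.44−1) = 0.122, so k_gold = (0.44/0.122)^(1/0.56) ≈ 9.8812.
y_gold = 9.8812^0.44 ≈ 2.7398.
c_gold = y_gold − (n+g+δ)·k_gold = 2.7398 − 0.122·9.8812 ≈ 1.5343.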